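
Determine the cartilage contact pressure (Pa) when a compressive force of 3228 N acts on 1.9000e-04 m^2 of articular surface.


P = F / A
P = 3228 / 1.9000e-04
P = 1.6989e+07


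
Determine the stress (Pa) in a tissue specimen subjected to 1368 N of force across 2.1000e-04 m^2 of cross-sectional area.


stress = F / A
stress = 1368 / 2.1000e-04
stress = 6.5143e+06


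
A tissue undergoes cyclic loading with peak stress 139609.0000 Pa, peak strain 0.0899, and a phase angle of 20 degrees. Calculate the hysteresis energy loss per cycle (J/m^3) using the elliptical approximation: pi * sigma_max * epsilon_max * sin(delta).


E_loss = pi * sigma_max * epsilon_max * sin(delta)
delta = 20 deg = 0.3491 rad
sin(delta) = 0.3420
E_loss = pi * 139609.0000 * 0.0899 * 0.3420
E_loss = 13485.7364


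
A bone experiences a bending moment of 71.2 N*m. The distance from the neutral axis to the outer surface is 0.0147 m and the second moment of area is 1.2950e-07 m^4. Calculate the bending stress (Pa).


sigma = M * c / I
sigma = 71.2 * 0.0147 / 1.2950e-07
M * c = 1.0466
sigma = 8.0822e+06


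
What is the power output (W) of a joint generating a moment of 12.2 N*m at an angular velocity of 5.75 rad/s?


P = M * omega
P = 12.2 * 5.75
P = 70.1500


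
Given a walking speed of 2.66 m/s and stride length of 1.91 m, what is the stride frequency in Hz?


f = v / stride_length
f = 2.66 / 1.91
f = 1.3927


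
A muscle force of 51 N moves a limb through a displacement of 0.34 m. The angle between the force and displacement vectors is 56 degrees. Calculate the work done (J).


W = F * d * cos(theta)
theta = 56 deg = 0.9774 rad
cos(theta) = 0.5592
W = 51 * 0.34 * 0.5592
W = 9.6964


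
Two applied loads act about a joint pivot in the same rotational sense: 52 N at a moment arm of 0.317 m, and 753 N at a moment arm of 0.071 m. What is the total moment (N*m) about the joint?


M = F1 * d1 + F2 * d2
M = 52 * 0.317 + 753 * 0.071
M = 16.4840 + 53.4630
M = 69.9470


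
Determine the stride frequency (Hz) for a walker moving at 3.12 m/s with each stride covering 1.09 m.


f = v / stride_length
f = 3.12 / 1.09
f = 2.8624


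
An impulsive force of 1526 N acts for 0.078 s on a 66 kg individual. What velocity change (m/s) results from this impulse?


J = F * dt = 1526 * 0.078 = 119.0280 N*s
delta_v = J / m
delta_v = 119.0280 / 66
delta_v = 1.8035


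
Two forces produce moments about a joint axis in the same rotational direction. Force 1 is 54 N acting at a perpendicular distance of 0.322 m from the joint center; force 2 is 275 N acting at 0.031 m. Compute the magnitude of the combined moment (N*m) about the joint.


M = F1 * d1 + F2 * d2
M = 54 * 0.322 + 275 * 0.031
M = 17.3880 + 8.5250
M = 25.9130


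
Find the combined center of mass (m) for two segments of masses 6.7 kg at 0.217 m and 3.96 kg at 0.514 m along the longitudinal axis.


COM = (m1*x1 + m2*x2) / (m1 + m2)
COM = (6.7*0.217 + 3.96*0.514) / (6.7 + 3.96)
Numerator = 3.4893
Denominator = 10.6600
COM = 0.3273


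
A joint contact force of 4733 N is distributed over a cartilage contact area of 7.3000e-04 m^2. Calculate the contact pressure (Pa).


P = F / A
P = 4733 / 7.3000e-04
P = 6.4836e+06


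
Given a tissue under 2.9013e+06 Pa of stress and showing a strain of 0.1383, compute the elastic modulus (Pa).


E = stress / strain
E = 2.9013e+06 / 0.1383
E = 2.0978e+07


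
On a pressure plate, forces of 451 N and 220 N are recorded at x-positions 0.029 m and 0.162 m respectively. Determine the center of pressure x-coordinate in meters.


COP_x = (F1*x1 + F2*x2) / (F1 + F2)
COP_x = (451*0.029 + 220*0.162) / (451 + 220)
Numerator = 48.7190
Denominator = 671
COP_x = 0.0726


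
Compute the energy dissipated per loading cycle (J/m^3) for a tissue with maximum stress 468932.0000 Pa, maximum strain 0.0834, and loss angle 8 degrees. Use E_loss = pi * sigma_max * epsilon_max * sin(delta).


E_loss = pi * sigma_max * epsilon_max * sin(delta)
delta = 8 deg = 0.1396 rad
sin(delta) = 0.1392
E_loss = pi * 468932.0000 * 0.0834 * 0.1392
E_loss = 17099.4089


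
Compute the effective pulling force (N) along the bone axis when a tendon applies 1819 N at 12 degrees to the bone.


F_eff = F_tendon * cos(theta)
theta = 12 deg = 0.2094 rad
cos(theta) = 0.9781
F_eff = 1819 * 0.9781
F_eff = 1779.2505


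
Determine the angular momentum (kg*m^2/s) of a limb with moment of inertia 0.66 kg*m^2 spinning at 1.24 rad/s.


L = I * omega
L = 0.66 * 1.24
L = 0.8184


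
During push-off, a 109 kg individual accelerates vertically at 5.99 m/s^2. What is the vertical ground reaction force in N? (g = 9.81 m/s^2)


GRF = m * (g + a)
GRF = 109 * (9.81 + 5.99)
GRF = 109 * 15.8000
GRF = 1722.2000


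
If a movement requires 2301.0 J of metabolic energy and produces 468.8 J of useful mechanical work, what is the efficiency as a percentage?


eta = (W_mech / E_meta) * 100
eta = (468.8 / 2301.0) * 100
ratio = 0.2037
eta = 20.3738


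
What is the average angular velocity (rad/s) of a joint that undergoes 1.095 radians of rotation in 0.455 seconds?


omega = delta_theta / delta_t
omega = 1.095 / 0.455
omega = 2.4066


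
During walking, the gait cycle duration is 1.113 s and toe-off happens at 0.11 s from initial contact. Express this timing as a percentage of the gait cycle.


pct = (event_time / cycle_time) * 100
pct = (0.11 / 1.113) * 100
ratio = 0.0988
pct = 9.8832


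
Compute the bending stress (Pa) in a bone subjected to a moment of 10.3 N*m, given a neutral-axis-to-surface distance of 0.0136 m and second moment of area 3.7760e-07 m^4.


sigma = M * c / I
sigma = 10.3 * 0.0136 / 3.7760e-07
M * c = 0.1401
sigma = 370974.5763


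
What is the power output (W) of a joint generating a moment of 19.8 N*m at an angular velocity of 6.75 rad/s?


P = M * omega
P = 19.8 * 6.75
P = 133.6500


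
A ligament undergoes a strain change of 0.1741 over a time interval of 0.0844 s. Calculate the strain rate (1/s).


strain_rate = delta_strain / delta_t
strain_rate = 0.1741 / 0.0844
strain_rate = 2.0628


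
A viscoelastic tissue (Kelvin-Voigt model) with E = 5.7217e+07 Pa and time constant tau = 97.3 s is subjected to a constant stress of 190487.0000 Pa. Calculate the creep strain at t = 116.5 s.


epsilon(t) = (sigma/E) * (1 - exp(-t/tau))
sigma/E = 190487.0000 / 5.7217e+07 = 0.0033
exp(-t/tau) = exp(-116.5 / 97.3) = 0.3020
epsilon = 0.0033 * (1 - 0.3020)
epsilon = 0.0023


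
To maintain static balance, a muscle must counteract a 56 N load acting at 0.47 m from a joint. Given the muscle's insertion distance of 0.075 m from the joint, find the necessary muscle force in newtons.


F_muscle = W * d_load / d_muscle
F_muscle = 56 * 0.47 / 0.075
Numerator = 26.3200
F_muscle = 350.9333


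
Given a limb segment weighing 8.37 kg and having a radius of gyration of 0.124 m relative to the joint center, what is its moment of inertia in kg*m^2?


I = m * k^2
I = 8.37 * 0.124^2
k^2 = 0.0154
I = 0.1287


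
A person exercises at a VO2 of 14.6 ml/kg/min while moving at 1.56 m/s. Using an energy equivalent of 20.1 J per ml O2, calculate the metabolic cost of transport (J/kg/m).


Power per kg = VO2 * 20.1 / 60
Power per kg = 14.6 * 20.1 / 60 = 4.8910 W/kg
Cost = power_per_kg / speed
Cost = 4.8910 / 1.56
Cost = 3.1353


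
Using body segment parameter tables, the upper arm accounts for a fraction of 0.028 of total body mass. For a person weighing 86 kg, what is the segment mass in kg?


m_segment = body_mass * fraction
m_segment = 86 * 0.028
m_segment = 2.4080


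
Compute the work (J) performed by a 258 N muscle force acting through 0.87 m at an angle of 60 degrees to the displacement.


W = F * d * cos(theta)
theta = 60 deg = 1.0472 rad
cos(theta) = 0.5000
W = 258 * 0.87 * 0.5000
W = 112.2300


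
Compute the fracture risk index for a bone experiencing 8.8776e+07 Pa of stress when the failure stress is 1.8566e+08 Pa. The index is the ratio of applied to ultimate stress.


FRI = applied / ultimate
FRI = 8.8776e+07 / 1.8566e+08
FRI = 0.4782


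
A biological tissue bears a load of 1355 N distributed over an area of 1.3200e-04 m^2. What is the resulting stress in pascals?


stress = F / A
stress = 1355 / 1.3200e-04
stress = 1.0265e+07


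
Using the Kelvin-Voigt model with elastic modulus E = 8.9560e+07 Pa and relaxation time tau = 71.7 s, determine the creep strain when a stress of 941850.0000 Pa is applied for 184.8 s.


epsilon(t) = (sigma/E) * (1 - exp(-t/tau))
sigma/E = 941850.0000 / 8.9560e+07 = 0.0105
exp(-t/tau) = exp(-184.8 / 71.7) = 0.0760
epsilon = 0.0105 * (1 - 0.0760)
epsilon = 0.0097


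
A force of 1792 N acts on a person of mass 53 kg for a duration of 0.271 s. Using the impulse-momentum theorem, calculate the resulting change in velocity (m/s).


J = F * dt = 1792 * 0.271 = 485.6320 N*s
delta_v = J / m
delta_v = 485.6320 / 53
delta_v = 9.1629


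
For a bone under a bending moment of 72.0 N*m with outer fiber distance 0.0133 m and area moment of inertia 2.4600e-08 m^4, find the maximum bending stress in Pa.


sigma = M * c / I
sigma = 72.0 * 0.0133 / 2.4600e-08
M * c = 0.9576
sigma = 3.8927e+07


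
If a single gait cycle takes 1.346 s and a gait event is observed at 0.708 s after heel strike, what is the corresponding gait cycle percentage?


pct = (event_time / cycle_time) * 100
pct = (0.708 / 1.346) * 100
ratio = 0.5260
pct = 52.6003


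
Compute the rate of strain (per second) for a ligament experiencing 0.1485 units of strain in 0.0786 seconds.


strain_rate = delta_strain / delta_t
strain_rate = 0.1485 / 0.0786
strain_rate = 1.8893


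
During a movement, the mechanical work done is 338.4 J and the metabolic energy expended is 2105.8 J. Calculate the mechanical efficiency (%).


eta = (W_mech / E_meta) * 100
eta = (338.4 / 2105.8) * 100
ratio = 0.1607
eta = 16.0699


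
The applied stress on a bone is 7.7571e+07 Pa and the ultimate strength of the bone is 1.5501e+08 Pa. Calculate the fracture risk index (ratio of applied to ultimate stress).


FRI = applied / ultimate
FRI = 7.7571e+07 / 1.5501e+08
FRI = 0.5004


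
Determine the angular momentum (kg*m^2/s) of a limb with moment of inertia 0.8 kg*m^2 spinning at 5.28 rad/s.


L = I * omega
L = 0.8 * 5.28
L = 4.2240


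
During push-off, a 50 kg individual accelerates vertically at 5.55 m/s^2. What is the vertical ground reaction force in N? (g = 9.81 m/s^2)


GRF = m * (g + a)
GRF = 50 * (9.81 + 5.55)
GRF = 50 * 15.3600
GRF = 768.0000


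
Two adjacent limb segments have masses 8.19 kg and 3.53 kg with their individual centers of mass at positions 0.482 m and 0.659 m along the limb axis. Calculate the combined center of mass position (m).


COM = (m1*x1 + m2*x2) / (m1 + m2)
COM = (8.19*0.482 + 3.53*0.659) / (8.19 + 3.53)
Numerator = 6.2738
Denominator = 11.7200
COM = 0.5353


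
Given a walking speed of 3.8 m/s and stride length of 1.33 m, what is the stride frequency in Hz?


f = v / stride_length
f = 3.8 / 1.33
f = 2.8571


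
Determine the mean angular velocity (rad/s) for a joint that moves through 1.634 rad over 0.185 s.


omega = delta_theta / delta_t
omega = 1.634 / 0.185
omega = 8.8324


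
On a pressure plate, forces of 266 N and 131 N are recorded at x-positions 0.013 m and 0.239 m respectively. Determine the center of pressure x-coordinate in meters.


COP_x = (F1*x1 + F2*x2) / (F1 + F2)
COP_x = (266*0.013 + 131*0.239) / (266 + 131)
Numerator = 34.7670
Denominator = 397
COP_x = 0.0876


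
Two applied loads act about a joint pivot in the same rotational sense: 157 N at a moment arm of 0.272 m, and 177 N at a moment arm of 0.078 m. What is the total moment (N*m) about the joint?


M = F1 * d1 + F2 * d2
M = 157 * 0.272 + 177 * 0.078
M = 42.7040 + 13.8060
M = 56.5100


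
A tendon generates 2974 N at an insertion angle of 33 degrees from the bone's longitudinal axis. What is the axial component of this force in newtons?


F_eff = F_tendon * cos(theta)
theta = 33 deg = 0.5760 rad
cos(theta) = 0.8387
F_eff = 2974 * 0.8387
F_eff = 2494.2063


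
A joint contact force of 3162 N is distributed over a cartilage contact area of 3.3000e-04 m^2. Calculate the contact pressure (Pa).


P = F / A
P = 3162 / 3.3000e-04
P = 9.5818e+06


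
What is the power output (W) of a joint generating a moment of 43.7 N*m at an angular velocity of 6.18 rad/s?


P = M * omega
P = 43.7 * 6.18
P = 270.0660


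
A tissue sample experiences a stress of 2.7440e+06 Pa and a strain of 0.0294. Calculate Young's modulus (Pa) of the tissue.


E = stress / strain
E = 2.7440e+06 / 0.0294
E = 9.3333e+07


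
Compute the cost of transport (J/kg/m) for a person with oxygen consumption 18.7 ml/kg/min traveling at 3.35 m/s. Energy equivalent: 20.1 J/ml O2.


Power per kg = VO2 * 20.1 / 60
Power per kg = 18.7 * 20.1 / 60 = 6.2645 W/kg
Cost = power_per_kg / speed
Cost = 6.2645 / 3.35
Cost = 1.8700


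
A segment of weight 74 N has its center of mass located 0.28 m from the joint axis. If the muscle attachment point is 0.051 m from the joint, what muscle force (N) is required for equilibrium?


F_muscle = W * d_load / d_muscle
F_muscle = 74 * 0.28 / 0.051
Numerator = 20.7200
F_muscle = 406.2745


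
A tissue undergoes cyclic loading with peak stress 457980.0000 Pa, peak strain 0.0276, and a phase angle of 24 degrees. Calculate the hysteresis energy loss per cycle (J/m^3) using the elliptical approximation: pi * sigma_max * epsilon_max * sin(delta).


E_loss = pi * sigma_max * epsilon_max * sin(delta)
delta = 24 deg = 0.4189 rad
sin(delta) = 0.4067
E_loss = pi * 457980.0000 * 0.0276 * 0.4067
E_loss = 16151.7196


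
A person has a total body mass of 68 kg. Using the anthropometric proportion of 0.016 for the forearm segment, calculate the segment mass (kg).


m_segment = body_mass * fraction
m_segment = 68 * 0.016
m_segment = 1.0880


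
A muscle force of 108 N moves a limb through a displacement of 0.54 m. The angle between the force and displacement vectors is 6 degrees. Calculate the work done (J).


W = F * d * cos(theta)
theta = 6 deg = 0.1047 rad
cos(theta) = 0.9945
W = 108 * 0.54 * 0.9945
W = 58.0005


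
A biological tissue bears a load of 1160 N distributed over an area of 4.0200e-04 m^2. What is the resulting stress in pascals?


stress = F / A
stress = 1160 / 4.0200e-04
stress = 2.8856e+06


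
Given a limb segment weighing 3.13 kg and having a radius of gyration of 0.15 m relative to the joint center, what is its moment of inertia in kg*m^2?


I = m * k^2
I = 3.13 * 0.15^2
k^2 = 0.0225
I = 0.0704


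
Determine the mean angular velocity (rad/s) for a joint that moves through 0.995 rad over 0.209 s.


omega = delta_theta / delta_t
omega = 0.995 / 0.209
omega = 4.7608


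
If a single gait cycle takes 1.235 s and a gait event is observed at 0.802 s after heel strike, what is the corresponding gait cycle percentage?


pct = (event_time / cycle_time) * 100
pct = (0.802 / 1.235) * 100
ratio = 0.6494
pct = 64.9393


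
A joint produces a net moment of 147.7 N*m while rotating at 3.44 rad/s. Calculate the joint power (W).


P = M * omega
P = 147.7 * 3.44
P = 508.0880


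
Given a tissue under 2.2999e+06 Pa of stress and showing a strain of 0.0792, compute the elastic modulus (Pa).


E = stress / strain
E = 2.2999e+06 / 0.0792
E = 2.9039e+07


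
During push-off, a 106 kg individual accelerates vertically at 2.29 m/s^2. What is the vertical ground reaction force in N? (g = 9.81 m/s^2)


GRF = m * (g + a)
GRF = 106 * (9.81 + 2.29)
GRF = 106 * 12.1000
GRF = 1282.6000


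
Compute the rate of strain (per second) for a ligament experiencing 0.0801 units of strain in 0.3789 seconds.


strain_rate = delta_strain / delta_t
strain_rate = 0.0801 / 0.3789
strain_rate = 0.2114


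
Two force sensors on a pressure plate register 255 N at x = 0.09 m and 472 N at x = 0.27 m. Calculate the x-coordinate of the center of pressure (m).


COP_x = (F1*x1 + F2*x2) / (F1 + F2)
COP_x = (255*0.09 + 472*0.27) / (255 + 472)
Numerator = 150.3900
Denominator = 727
COP_x = 0.2069


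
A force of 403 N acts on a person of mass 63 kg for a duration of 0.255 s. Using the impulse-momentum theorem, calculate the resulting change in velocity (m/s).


J = F * dt = 403 * 0.255 = 102.7650 N*s
delta_v = J / m
delta_v = 102.7650 / 63
delta_v = 1.6312


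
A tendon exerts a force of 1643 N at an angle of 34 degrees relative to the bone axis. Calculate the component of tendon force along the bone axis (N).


F_eff = F_tendon * cos(theta)
theta = 34 deg = 0.5934 rad
cos(theta) = 0.8290
F_eff = 1643 * 0.8290
F_eff = 1362.1087


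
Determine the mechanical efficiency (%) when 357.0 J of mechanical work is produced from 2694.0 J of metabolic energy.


eta = (W_mech / E_meta) * 100
eta = (357.0 / 2694.0) * 100
ratio = 0.1325
eta = 13.2517


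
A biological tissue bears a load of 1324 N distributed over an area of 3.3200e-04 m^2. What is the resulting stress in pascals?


stress = F / A
stress = 1324 / 3.3200e-04
stress = 3.9880e+06


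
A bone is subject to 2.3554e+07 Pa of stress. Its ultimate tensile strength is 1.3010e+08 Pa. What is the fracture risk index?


FRI = applied / ultimate
FRI = 2.3554e+07 / 1.3010e+08
FRI = 0.1810


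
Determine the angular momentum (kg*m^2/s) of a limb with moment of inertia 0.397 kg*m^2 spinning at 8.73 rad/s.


L = I * omega
L = 0.397 * 8.73
L = 3.4658


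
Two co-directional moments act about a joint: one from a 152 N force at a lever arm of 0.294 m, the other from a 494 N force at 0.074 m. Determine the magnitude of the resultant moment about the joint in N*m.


M = F1 * d1 + F2 * d2
M = 152 * 0.294 + 494 * 0.074
M = 44.6880 + 36.5560
M = 81.2440


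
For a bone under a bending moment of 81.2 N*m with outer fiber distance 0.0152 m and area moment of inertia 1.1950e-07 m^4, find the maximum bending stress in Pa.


sigma = M * c / I
sigma = 81.2 * 0.0152 / 1.1950e-07
M * c = 1.2342
sigma = 1.0328e+07


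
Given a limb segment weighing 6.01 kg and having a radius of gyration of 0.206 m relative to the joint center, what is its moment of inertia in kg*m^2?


I = m * k^2
I = 6.01 * 0.206^2
k^2 = 0.0424
I = 0.2550


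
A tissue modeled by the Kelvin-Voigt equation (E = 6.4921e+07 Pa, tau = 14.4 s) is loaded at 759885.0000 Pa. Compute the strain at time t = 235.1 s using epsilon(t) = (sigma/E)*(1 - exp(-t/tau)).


epsilon(t) = (sigma/E) * (1 - exp(-t/tau))
sigma/E = 759885.0000 / 6.4921e+07 = 0.0117
exp(-t/tau) = exp(-235.1 / 14.4) = 8.1197e-08
epsilon = 0.0117 * (1 - 8.1197e-08)
epsilon = 0.0117


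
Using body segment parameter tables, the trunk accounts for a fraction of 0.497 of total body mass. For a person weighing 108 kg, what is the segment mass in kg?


m_segment = body_mass * fraction
m_segment = 108 * 0.497
m_segment = 53.6760


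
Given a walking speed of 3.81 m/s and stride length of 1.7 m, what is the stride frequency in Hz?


f = v / stride_length
f = 3.81 / 1.7
f = 2.2412


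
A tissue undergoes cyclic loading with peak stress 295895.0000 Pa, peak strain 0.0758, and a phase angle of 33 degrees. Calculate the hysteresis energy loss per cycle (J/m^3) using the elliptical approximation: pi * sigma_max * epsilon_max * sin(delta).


E_loss = pi * sigma_max * epsilon_max * sin(delta)
delta = 33 deg = 0.5760 rad
sin(delta) = 0.5446
E_loss = pi * 295895.0000 * 0.0758 * 0.5446
E_loss = 38376.5093


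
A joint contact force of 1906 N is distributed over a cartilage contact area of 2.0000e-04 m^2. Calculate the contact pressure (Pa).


P = F / A
P = 1906 / 2.0000e-04
P = 9.5300e+06


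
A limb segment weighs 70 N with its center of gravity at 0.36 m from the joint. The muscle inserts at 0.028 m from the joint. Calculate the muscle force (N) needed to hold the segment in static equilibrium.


F_muscle = W * d_load / d_muscle
F_muscle = 70 * 0.36 / 0.028
Numerator = 25.2000
F_muscle = 900.0000


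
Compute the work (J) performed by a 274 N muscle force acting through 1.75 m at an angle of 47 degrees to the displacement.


W = F * d * cos(theta)
theta = 47 deg = 0.8203 rad
cos(theta) = 0.6820
W = 274 * 1.75 * 0.6820
W = 327.0182


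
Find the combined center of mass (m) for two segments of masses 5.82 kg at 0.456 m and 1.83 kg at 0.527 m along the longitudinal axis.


COM = (m1*x1 + m2*x2) / (m1 + m2)
COM = (5.82*0.456 + 1.83*0.527) / (5.82 + 1.83)
Numerator = 3.6183
Denominator = 7.6500
COM = 0.4730


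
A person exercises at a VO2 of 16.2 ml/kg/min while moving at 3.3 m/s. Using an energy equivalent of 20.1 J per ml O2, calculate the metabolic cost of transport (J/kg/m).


Power per kg = VO2 * 20.1 / 60
Power per kg = 16.2 * 20.1 / 60 = 5.4270 W/kg
Cost = power_per_kg / speed
Cost = 5.4270 / 3.3
Cost = 1.6445


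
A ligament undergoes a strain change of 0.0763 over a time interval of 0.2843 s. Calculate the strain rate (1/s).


strain_rate = delta_strain / delta_t
strain_rate = 0.0763 / 0.2843
strain_rate = 0.2684


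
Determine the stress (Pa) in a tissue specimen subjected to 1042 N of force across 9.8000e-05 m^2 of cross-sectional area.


stress = F / A
stress = 1042 / 9.8000e-05
stress = 1.0633e+07


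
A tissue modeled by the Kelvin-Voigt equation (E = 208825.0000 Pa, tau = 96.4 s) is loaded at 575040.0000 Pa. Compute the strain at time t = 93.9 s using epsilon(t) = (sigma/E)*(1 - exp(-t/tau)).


epsilon(t) = (sigma/E) * (1 - exp(-t/tau))
sigma/E = 575040.0000 / 208825.0000 = 2.7537
exp(-t/tau) = exp(-93.9 / 96.4) = 0.3775
epsilon = 2.7537 * (1 - 0.3775)
epsilon = 1.7141


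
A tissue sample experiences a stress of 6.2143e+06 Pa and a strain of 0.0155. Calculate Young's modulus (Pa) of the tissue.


E = stress / strain
E = 6.2143e+06 / 0.0155
E = 4.0092e+08


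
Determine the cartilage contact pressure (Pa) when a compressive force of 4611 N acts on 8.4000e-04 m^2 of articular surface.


P = F / A
P = 4611 / 8.4000e-04
P = 5.4893e+06


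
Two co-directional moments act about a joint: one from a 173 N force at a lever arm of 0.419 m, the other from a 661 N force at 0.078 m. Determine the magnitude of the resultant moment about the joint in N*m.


M = F1 * d1 + F2 * d2
M = 173 * 0.419 + 661 * 0.078
M = 72.4870 + 51.5580
M = 124.0450


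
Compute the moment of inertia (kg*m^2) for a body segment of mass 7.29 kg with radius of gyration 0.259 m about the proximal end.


I = m * k^2
I = 7.29 * 0.259^2
k^2 = 0.0671
I = 0.4890


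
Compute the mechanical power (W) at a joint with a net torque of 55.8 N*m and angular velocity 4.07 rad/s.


P = M * omega
P = 55.8 * 4.07
P = 227.1060


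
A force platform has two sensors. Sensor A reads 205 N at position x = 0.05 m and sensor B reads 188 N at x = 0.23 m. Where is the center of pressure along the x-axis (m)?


COP_x = (F1*x1 + F2*x2) / (F1 + F2)
COP_x = (205*0.05 + 188*0.23) / (205 + 188)
Numerator = 53.4900
Denominator = 393
COP_x = 0.1361


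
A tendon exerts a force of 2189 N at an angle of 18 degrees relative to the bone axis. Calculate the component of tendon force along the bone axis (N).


F_eff = F_tendon * cos(theta)
theta = 18 deg = 0.3142 rad
cos(theta) = 0.9511
F_eff = 2189 * 0.9511
F_eff = 2081.8627


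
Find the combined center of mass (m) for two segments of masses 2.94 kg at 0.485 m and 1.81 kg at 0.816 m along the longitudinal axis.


COM = (m1*x1 + m2*x2) / (m1 + m2)
COM = (2.94*0.485 + 1.81*0.816) / (2.94 + 1.81)
Numerator = 2.9029
Denominator = 4.7500
COM = 0.6111


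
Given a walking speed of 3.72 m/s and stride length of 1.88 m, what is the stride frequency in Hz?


f = v / stride_length
f = 3.72 / 1.88
f = 1.9787


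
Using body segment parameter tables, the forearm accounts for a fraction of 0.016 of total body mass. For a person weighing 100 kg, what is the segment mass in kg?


m_segment = body_mass * fraction
m_segment = 100 * 0.016
m_segment = 1.6000


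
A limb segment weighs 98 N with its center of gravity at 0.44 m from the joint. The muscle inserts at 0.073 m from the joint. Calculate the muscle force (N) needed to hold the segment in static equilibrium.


F_muscle = W * d_load / d_muscle
F_muscle = 98 * 0.44 / 0.073
Numerator = 43.1200
F_muscle = 590.6849


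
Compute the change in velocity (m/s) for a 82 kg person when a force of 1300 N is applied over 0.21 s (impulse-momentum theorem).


J = F * dt = 1300 * 0.21 = 273.0000 N*s
delta_v = J / m
delta_v = 273.0000 / 82
delta_v = 3.3293


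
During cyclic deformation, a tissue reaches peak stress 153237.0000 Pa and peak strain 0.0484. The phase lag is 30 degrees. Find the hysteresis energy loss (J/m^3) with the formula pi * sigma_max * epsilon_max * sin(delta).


E_loss = pi * sigma_max * epsilon_max * sin(delta)
delta = 30 deg = 0.5236 rad
sin(delta) = 0.5000
E_loss = pi * 153237.0000 * 0.0484 * 0.5000
E_loss = 11650.0792


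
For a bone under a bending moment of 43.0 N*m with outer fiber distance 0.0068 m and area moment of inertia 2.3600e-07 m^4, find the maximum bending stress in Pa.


sigma = M * c / I
sigma = 43.0 * 0.0068 / 2.3600e-07
M * c = 0.2924
sigma = 1.2390e+06


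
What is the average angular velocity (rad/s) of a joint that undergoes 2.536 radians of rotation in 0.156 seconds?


omega = delta_theta / delta_t
omega = 2.536 / 0.156
omega = 16.2564


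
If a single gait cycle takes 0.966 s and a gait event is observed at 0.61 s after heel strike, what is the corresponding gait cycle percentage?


pct = (event_time / cycle_time) * 100
pct = (0.61 / 0.966) * 100
ratio = 0.6315
pct = 63.1470


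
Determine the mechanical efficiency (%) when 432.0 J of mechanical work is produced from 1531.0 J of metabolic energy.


eta = (W_mech / E_meta) * 100
eta = (432.0 / 1531.0) * 100
ratio = 0.2822
eta = 28.2169


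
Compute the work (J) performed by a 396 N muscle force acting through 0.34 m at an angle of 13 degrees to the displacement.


W = F * d * cos(theta)
theta = 13 deg = 0.2269 rad
cos(theta) = 0.9744
W = 396 * 0.34 * 0.9744
W = 131.1892


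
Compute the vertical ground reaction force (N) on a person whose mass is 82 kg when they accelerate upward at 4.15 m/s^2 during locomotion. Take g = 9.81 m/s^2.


GRF = m * (g + a)
GRF = 82 * (9.81 + 4.15)
GRF = 82 * 13.9600
GRF = 1144.7200


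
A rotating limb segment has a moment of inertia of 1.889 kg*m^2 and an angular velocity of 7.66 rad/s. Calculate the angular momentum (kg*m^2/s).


L = I * omega
L = 1.889 * 7.66
L = 14.4697


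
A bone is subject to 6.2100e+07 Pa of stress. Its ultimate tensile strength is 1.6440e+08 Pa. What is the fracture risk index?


FRI = applied / ultimate
FRI = 6.2100e+07 / 1.6440e+08
FRI = 0.3777


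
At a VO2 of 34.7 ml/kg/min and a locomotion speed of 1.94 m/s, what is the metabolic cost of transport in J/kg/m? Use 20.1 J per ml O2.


Power per kg = VO2 * 20.1 / 60
Power per kg = 34.7 * 20.1 / 60 = 11.6245 W/kg
Cost = power_per_kg / speed
Cost = 11.6245 / 1.94
Cost = 5.9920


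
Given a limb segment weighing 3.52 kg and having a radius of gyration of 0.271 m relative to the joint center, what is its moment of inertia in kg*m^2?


I = m * k^2
I = 3.52 * 0.271^2
k^2 = 0.0734
I = 0.2585


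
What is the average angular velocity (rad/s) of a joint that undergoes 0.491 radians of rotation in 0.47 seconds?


omega = delta_theta / delta_t
omega = 0.491 / 0.47
omega = 1.0447


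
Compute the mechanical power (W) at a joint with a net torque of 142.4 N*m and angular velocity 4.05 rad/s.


P = M * omega
P = 142.4 * 4.05
P = 576.7200


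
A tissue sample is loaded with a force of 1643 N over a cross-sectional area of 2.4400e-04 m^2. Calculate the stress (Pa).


stress = F / A
stress = 1643 / 2.4400e-04
stress = 6.7336e+06


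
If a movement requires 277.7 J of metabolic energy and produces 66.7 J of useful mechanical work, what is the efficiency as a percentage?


eta = (W_mech / E_meta) * 100
eta = (66.7 / 277.7) * 100
ratio = 0.2402
eta = 24.0187


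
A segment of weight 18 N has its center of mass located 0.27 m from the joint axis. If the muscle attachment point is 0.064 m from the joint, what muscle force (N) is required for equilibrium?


F_muscle = W * d_load / d_muscle
F_muscle = 18 * 0.27 / 0.064
Numerator = 4.8600
F_muscle = 75.9375


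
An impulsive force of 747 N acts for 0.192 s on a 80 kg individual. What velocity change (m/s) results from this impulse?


J = F * dt = 747 * 0.192 = 143.4240 N*s
delta_v = J / m
delta_v = 143.4240 / 80
delta_v = 1.7928


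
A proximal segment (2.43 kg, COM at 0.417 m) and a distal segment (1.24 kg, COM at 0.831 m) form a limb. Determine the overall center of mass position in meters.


COM = (m1*x1 + m2*x2) / (m1 + m2)
COM = (2.43*0.417 + 1.24*0.831) / (2.43 + 1.24)
Numerator = 2.0438
Denominator = 3.6700
COM = 0.5569


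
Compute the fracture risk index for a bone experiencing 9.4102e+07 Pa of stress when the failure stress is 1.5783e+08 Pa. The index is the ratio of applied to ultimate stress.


FRI = applied / ultimate
FRI = 9.4102e+07 / 1.5783e+08
FRI = 0.5962


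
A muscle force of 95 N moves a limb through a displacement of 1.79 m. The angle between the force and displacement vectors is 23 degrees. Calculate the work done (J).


W = F * d * cos(theta)
theta = 23 deg = 0.4014 rad
cos(theta) = 0.9205
W = 95 * 1.79 * 0.9205
W = 156.5319


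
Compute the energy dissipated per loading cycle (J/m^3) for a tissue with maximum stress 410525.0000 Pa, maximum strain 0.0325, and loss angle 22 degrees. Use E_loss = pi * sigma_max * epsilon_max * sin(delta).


E_loss = pi * sigma_max * epsilon_max * sin(delta)
delta = 22 deg = 0.3840 rad
sin(delta) = 0.3746
E_loss = pi * 410525.0000 * 0.0325 * 0.3746
E_loss = 15701.7573


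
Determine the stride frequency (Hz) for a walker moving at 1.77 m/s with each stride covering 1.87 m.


f = v / stride_length
f = 1.77 / 1.87
f = 0.9465


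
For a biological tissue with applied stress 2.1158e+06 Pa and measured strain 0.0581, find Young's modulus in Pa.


E = stress / strain
E = 2.1158e+06 / 0.0581
E = 3.6417e+07


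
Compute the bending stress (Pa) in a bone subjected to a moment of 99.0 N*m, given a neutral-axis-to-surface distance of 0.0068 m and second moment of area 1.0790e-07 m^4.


sigma = M * c / I
sigma = 99.0 * 0.0068 / 1.0790e-07
M * c = 0.6732
sigma = 6.2391e+06


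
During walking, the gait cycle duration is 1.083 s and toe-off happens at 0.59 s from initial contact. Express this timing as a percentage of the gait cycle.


pct = (event_time / cycle_time) * 100
pct = (0.59 / 1.083) * 100
ratio = 0.5448
pct = 54.4783


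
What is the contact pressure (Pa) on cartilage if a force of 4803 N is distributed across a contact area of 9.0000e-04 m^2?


P = F / A
P = 4803 / 9.0000e-04
P = 5.3367e+06


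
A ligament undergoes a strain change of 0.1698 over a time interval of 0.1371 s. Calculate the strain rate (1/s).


strain_rate = delta_strain / delta_t
strain_rate = 0.1698 / 0.1371
strain_rate = 1.2385


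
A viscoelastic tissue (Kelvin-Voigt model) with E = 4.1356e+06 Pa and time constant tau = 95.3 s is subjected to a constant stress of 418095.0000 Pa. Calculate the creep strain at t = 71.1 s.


epsilon(t) = (sigma/E) * (1 - exp(-t/tau))
sigma/E = 418095.0000 / 4.1356e+06 = 0.1011
exp(-t/tau) = exp(-71.1 / 95.3) = 0.4742
epsilon = 0.1011 * (1 - 0.4742)
epsilon = 0.0532


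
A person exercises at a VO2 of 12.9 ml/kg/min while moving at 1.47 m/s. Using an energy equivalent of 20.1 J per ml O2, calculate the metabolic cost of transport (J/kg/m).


Power per kg = VO2 * 20.1 / 60
Power per kg = 12.9 * 20.1 / 60 = 4.3215 W/kg
Cost = power_per_kg / speed
Cost = 4.3215 / 1.47
Cost = 2.9398


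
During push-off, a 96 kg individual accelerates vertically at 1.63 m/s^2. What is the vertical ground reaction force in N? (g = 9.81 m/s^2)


GRF = m * (g + a)
GRF = 96 * (9.81 + 1.63)
GRF = 96 * 11.4400
GRF = 1098.2400


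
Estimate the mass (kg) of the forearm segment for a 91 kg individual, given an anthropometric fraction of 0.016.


m_segment = body_mass * fraction
m_segment = 91 * 0.016
m_segment = 1.4560


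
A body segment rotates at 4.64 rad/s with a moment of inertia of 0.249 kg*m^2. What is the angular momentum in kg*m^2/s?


L = I * omega
L = 0.249 * 4.64
L = 1.1554


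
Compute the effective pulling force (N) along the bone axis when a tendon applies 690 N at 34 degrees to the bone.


F_eff = F_tendon * cos(theta)
theta = 34 deg = 0.5934 rad
cos(theta) = 0.8290
F_eff = 690 * 0.8290
F_eff = 572.0359


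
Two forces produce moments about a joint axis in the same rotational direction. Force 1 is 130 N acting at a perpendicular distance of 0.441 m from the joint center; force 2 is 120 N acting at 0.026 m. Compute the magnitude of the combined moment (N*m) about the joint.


M = F1 * d1 + F2 * d2
M = 130 * 0.441 + 120 * 0.026
M = 57.3300 + 3.1200
M = 60.4500


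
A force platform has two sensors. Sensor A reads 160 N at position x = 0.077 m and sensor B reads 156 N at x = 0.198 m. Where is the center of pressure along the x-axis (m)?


COP_x = (F1*x1 + F2*x2) / (F1 + F2)
COP_x = (160*0.077 + 156*0.198) / (160 + 156)
Numerator = 43.2080
Denominator = 316
COP_x = 0.1367


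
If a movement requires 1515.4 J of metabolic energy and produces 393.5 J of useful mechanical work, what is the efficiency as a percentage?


eta = (W_mech / E_meta) * 100
eta = (393.5 / 1515.4) * 100
ratio = 0.2597
eta = 25.9667


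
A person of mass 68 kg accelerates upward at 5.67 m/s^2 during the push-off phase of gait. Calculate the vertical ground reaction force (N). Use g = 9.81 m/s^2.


GRF = m * (g + a)
GRF = 68 * (9.81 + 5.67)
GRF = 68 * 15.4800
GRF = 1052.6400


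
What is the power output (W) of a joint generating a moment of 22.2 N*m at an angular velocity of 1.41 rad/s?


P = M * omega
P = 22.2 * 1.41
P = 31.3020


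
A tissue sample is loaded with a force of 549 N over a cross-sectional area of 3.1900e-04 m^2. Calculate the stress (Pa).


stress = F / A
stress = 549 / 3.1900e-04
stress = 1.7210e+06


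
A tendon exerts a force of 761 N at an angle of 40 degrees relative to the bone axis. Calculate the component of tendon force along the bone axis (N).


F_eff = F_tendon * cos(theta)
theta = 40 deg = 0.6981 rad
cos(theta) = 0.7660
F_eff = 761 * 0.7660
F_eff = 582.9598


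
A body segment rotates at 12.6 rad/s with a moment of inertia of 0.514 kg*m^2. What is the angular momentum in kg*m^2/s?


L = I * omega
L = 0.514 * 12.6
L = 6.4764


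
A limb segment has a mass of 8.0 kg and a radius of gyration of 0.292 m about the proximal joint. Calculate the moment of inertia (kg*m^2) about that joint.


I = m * k^2
I = 8.0 * 0.292^2
k^2 = 0.0853
I = 0.6821


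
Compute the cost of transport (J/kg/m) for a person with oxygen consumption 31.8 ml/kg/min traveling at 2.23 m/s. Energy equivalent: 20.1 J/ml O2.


Power per kg = VO2 * 20.1 / 60
Power per kg = 31.8 * 20.1 / 60 = 10.6530 W/kg
Cost = power_per_kg / speed
Cost = 10.6530 / 2.23
Cost = 4.7771


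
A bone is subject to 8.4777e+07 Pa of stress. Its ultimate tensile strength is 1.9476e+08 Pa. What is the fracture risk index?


FRI = applied / ultimate
FRI = 8.4777e+07 / 1.9476e+08
FRI = 0.4353


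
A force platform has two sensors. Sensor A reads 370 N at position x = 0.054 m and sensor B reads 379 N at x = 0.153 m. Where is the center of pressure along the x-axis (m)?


COP_x = (F1*x1 + F2*x2) / (F1 + F2)
COP_x = (370*0.054 + 379*0.153) / (370 + 379)
Numerator = 77.9670
Denominator = 749
COP_x = 0.1041


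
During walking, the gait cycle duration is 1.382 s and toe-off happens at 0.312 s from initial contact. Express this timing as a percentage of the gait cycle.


pct = (event_time / cycle_time) * 100
pct = (0.312 / 1.382) * 100
ratio = 0.2258
pct = 22.5760


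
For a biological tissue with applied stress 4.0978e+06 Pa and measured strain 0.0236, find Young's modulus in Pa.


E = stress / strain
E = 4.0978e+06 / 0.0236
E = 1.7364e+08


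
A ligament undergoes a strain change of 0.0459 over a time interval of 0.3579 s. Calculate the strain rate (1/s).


strain_rate = delta_strain / delta_t
strain_rate = 0.0459 / 0.3579
strain_rate = 0.1282


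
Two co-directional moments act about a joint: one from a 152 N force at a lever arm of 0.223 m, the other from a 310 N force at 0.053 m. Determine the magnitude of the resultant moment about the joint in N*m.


M = F1 * d1 + F2 * d2
M = 152 * 0.223 + 310 * 0.053
M = 33.8960 + 16.4300
M = 50.3260


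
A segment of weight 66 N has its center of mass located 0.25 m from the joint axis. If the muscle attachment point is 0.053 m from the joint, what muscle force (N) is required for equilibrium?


F_muscle = W * d_load / d_muscle
F_muscle = 66 * 0.25 / 0.053
Numerator = 16.5000
F_muscle = 311.3208


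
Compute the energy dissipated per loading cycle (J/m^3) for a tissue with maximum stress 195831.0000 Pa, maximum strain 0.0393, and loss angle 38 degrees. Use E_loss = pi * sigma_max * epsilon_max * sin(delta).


E_loss = pi * sigma_max * epsilon_max * sin(delta)
delta = 38 deg = 0.6632 rad
sin(delta) = 0.6157
E_loss = pi * 195831.0000 * 0.0393 * 0.6157
E_loss = 14885.5828


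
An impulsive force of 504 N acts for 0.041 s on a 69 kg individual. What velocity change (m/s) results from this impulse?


J = F * dt = 504 * 0.041 = 20.6640 N*s
delta_v = J / m
delta_v = 20.6640 / 69
delta_v = 0.2995


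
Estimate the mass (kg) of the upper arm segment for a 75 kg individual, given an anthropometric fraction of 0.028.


m_segment = body_mass * fraction
m_segment = 75 * 0.028
m_segment = 2.1000


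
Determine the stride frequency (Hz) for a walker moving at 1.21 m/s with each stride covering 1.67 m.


f = v / stride_length
f = 1.21 / 1.67
f = 0.7246


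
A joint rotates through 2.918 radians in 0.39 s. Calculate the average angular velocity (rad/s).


omega = delta_theta / delta_t
omega = 2.918 / 0.39
omega = 7.4821


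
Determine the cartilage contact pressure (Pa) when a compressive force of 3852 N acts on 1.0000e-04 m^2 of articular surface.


P = F / A
P = 3852 / 1.0000e-04
P = 3.8520e+07


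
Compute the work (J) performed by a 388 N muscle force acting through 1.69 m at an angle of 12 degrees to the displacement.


W = F * d * cos(theta)
theta = 12 deg = 0.2094 rad
cos(theta) = 0.9781
W = 388 * 1.69 * 0.9781
W = 641.3909


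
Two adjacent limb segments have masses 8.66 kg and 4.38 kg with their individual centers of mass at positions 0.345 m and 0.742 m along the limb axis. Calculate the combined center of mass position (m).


COM = (m1*x1 + m2*x2) / (m1 + m2)
COM = (8.66*0.345 + 4.38*0.742) / (8.66 + 4.38)
Numerator = 6.2377
Denominator = 13.0400
COM = 0.4783


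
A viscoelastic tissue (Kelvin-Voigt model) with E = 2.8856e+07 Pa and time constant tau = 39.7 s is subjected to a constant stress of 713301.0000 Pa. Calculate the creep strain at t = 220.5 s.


epsilon(t) = (sigma/E) * (1 - exp(-t/tau))
sigma/E = 713301.0000 / 2.8856e+07 = 0.0247
exp(-t/tau) = exp(-220.5 / 39.7) = 0.0039
epsilon = 0.0247 * (1 - 0.0039)
epsilon = 0.0246


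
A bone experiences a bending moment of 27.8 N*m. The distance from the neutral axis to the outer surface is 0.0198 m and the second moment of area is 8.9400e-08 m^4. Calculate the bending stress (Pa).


sigma = M * c / I
sigma = 27.8 * 0.0198 / 8.9400e-08
M * c = 0.5504
sigma = 6.1570e+06


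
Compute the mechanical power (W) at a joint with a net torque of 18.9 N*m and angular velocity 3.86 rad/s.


P = M * omega
P = 18.9 * 3.86
P = 72.9540
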